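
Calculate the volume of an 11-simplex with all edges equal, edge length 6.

V_11 = √(12) · 6^11 / (11! · 2^(11/2)) ≈ 0.695719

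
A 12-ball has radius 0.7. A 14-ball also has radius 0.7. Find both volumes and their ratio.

V_12(0.7) ≈ 0.0184818. V_14(0.7) ≈ 0.00406435. Ratio V_12/V_14 ≈ 4.547.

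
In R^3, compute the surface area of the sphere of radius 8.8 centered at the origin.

S = n·V_n(r)/r = 3·V_3(8.8)/8.8 (volume-to-surface relation), giving 4πr² = 4π·(8.8)² ≈ 973.14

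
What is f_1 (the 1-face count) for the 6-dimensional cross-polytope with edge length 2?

Each 1-face is the convex hull of 2 vertices, one chosen as ±e_i from each of 2 distinct axes: 2^2·C(6,2) = 60.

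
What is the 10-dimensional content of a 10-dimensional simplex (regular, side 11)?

For a regular n-simplex with edge a, V = (a^n / n!)·√((n+1)/2^n). With a=11, n=10: V ≈ 740.816.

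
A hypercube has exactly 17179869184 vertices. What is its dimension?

2^n = 17179869184 ⇒ n = log_2(17179869184) = 34.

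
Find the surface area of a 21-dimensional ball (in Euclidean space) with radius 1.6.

|∂B_21(1.6)| ≈ 3541.33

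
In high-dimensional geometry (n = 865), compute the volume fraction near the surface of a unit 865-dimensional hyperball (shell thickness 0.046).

1 - (1-0.046)^865 ≈ 1 - 2.039e-18 ≈ 100.000000%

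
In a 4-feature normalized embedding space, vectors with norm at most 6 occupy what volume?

Volume = π^{4/2}·(6)^4/Γ(3) = 648·π^2 ≈ 6395.5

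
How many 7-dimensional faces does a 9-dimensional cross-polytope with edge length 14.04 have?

Number of 7-faces = 2^(7+1) · C(9,7+1) = 256 · 9 = 2304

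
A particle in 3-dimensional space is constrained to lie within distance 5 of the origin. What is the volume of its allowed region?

Volume = π^{3/2}·(5)^3/Γ(5/2) = 500·π/3 ≈ 523.599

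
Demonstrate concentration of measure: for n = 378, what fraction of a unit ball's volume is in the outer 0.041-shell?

1 - (1-0.041)^378 ≈ 0.9999998659 ≈ 99.999987%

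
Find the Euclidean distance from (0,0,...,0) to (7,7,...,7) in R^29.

d = √(7² + 7² + ... + 7²) [29 terms] = √(29·7²) = 7√29 ≈ 37.6962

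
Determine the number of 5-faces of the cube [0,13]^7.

An n-cube has C(n,k)·2^(n-k) k-faces. Here C(7,5)·2^2 = 21·4 = 84.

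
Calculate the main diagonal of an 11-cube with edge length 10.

The space diagonal of an n-cube of side s is s√n. Here 10·√11 ≈ 33.1662.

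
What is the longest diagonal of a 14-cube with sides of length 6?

Diagonal = √14 · 6 ≈ 22.4499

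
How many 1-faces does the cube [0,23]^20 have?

An n-cube has n·2^(n-1) edges. With n = 20: 20·524288 = 10485760.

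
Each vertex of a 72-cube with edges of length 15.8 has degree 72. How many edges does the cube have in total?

An n-cube has n·2^(n-1) edges. With n = 72: 72·2361183241434822606848 = 170005193383307227693056.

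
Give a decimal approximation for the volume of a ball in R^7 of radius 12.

V = 191102976·π^3/35 ≈ 1.69297e+08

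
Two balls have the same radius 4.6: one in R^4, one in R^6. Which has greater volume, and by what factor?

V_4(4.6) ≈ 2209.54, V_6(4.6) ≈ 48960.4. The 6-ball is larger by a factor of 22.16.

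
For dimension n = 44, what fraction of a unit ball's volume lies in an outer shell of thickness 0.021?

1 - (1-0.021)^44 ≈ 0.606958 ≈ 60.70%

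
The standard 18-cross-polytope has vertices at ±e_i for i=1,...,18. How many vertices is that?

An n-cross-polytope has 2n vertices; here n = 18, giving 36.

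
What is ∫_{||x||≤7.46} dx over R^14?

V_14(7.46) = π^(14/2) · (7.46)^14 / Γ(14/2 + 1) ≈ 9.90746e+11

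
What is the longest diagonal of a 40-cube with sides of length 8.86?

d = √(8.86² + 8.86² + ... + 8.86²) [40 terms] = √(40·8.86²) = 8.86√40 ≈ 56.0356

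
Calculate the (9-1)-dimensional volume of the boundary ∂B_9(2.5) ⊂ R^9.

|∂B_9(2.5)| = 78125·π^4/168 ≈ 45298.1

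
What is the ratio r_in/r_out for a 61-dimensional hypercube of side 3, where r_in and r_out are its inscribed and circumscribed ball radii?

r_in / r_out = (3/2) / (3√61/2) = 1/√61 ≈ 0.128037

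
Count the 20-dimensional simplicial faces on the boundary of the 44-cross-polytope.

f_20(44-orthoplex) = 2^21 · (44 choose 21) = 4220762508660572160.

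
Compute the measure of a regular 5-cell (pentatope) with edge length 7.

For a regular n-simplex with edge a, V = (a^n / n!)·√((n+1)/2^n). With a=7, n=4: V ≈ 55.925.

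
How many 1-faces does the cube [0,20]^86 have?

The 86-cube has n·2^(n-1) = 86·2^85 = 86·38685626227668133590597632 = 3326963855579459488791396352 edges.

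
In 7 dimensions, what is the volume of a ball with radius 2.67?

Volume = π^{7/2}·(2.67)^7/Γ(9/2) ≈ 4570.45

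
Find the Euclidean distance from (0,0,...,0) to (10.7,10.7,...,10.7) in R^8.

||(10.7,10.7,...,10.7)|| = √(8)·10.7 ≈ 30.2642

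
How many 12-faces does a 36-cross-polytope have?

An n-cross-polytope has 2^(k+1)·C(n,k+1) k-faces. Here 2^13·C(36,13) = 8192·2310789600 = 18929988403200.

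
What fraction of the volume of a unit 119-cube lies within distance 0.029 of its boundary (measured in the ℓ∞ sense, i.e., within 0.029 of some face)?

The inner cube has side 1-2·0.029 = 0.942 and volume (0.942)^119 ≈ 0.0008167, so the shell holds 0.999183 of the volume.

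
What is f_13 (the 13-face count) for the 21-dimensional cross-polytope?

An n-cross-polytope has 2^(k+1)·C(n,k+1) k-faces. Here 2^14·C(21,14) = 16384·116280 = 1905131520.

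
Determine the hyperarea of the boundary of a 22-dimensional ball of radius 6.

S_22(6) = 2·π^(22/2)·(6)^21 / Γ(22/2) = 2115832430592·π^11/175 ≈ 3.55707e+15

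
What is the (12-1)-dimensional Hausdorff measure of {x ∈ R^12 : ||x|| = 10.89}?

S_12(10.89) = 2·π^(12/2)·(10.89)^11 / Γ(12/2) ≈ 4.09312e+12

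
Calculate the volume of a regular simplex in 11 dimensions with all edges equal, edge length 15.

Volume = 15^11 · √(12/2^11) / 11! ≈ 16587.2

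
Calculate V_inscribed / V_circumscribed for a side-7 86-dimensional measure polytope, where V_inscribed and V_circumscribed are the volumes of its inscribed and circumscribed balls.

Volume scales as r^n, and r_in/r_out = 1/√86, giving (1/√86)^86 ≈ 6.55491e-84.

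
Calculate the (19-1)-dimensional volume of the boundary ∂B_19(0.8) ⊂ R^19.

The surface area of an n-ball is 2π^(n/2) r^(n-1) / Γ(n/2). For n=19, r=0.8: 0.0159573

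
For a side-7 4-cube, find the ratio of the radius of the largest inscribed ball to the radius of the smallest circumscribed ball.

For an n-cube of any side s, the inradius is s/2 and the circumradius is s√n/2, so the ratio is 1/√4 ≈ 0.5.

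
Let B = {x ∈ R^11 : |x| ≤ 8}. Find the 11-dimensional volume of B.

V = 549755813888·π^5/10395 ≈ 1.61843e+10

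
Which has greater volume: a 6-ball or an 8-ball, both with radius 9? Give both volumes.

V_6(9) ≈ 2.74633e+06. V_8(9) ≈ 1.74714e+08. The 8-ball is larger.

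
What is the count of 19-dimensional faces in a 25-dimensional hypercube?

Number of 19-faces = C(25,19) · 2^(25-19) = 177100 · 64 = 11334400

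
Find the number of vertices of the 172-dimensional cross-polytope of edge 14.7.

The vertices are ±e_1, ..., ±e_172, so there are 2·172 = 344.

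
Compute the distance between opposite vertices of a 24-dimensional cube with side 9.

||(9,9,...,9)|| = √(24)·9 ≈ 44.0908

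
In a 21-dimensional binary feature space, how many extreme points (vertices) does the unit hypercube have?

The 21-cube has 2^21 = 2097152 vertices.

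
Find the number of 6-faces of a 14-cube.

An n-cube has C(n,k)·2^(n-k) k-faces. Here C(14,6)·2^8 = 3003·256 = 768768.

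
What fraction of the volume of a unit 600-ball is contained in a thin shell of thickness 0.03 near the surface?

V(inner)/V(outer) = ((1-0.03)/1)^600 ≈ 1.156e-08, so the shell fraction is 0.9999999884.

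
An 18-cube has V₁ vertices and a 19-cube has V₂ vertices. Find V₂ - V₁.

V₁ = 2^18 = 262144. V₂ = 2^19 = 524288. V₂ - V₁ = 262144.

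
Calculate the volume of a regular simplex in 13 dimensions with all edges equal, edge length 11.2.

Volume = 11.2^13 · √(14/2^13) / 13! ≈ 289.683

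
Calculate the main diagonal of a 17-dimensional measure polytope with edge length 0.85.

d = √(0.85² + 0.85² + ... + 0.85²) [17 terms] = √(17·0.85²) = 0.85√17 ≈ 3.50464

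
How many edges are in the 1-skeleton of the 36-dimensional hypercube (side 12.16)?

An n-cube has n·2^(n-1) edges. With n = 36: 36·34359738368 = 1236950581248.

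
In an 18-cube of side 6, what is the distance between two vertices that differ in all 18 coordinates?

d = √(6² + 6² + ... + 6²) [18 terms] = √(18·6²) = 6√18 ≈ 25.4558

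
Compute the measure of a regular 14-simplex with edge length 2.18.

V_14 = √(15) · 2.18^14 / (14! · 2^(14/2)) ≈ 1.90028e-08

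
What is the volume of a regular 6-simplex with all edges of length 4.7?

V_6 = √(7) · 4.7^6 / (6! · 2^(6/2)) ≈ 4.95124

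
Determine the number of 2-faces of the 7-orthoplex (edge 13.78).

Each 2-face is the convex hull of 3 vertices, one chosen as ±e_i from each of 3 distinct axes: 2^3·C(7,3) = 280.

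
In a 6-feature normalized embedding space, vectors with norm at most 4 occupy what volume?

Volume = π^{6/2}·(4)^6/Γ(4) = 2048·π^3/3 ≈ 21167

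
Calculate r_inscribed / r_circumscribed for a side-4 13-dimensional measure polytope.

r_in = 4/2 (half the side); r_out = 4√13/2 (half the diagonal). Ratio = 1/√13 ≈ 0.27735.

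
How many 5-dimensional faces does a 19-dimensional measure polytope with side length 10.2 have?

f_5(19-cube) = (19 choose 5) · 2^14 = 190513152.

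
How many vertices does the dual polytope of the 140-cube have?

The 140-dimensional cross-polytope has 2n = 2·140 = 280 vertices.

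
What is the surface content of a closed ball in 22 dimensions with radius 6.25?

The surface area of an n-ball is 2π^(n/2) r^(n-1) / Γ(n/2). For n=22, r=6.25: 8.38293e+15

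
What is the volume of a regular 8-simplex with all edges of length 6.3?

V_8 = √(9) · 6.3^8 / (8! · 2^(8/2)) ≈ 11.54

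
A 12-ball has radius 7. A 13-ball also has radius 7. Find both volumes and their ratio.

V_12(7) ≈ 1.84818e+10. V_13(7) ≈ 8.82299e+10. Ratio V_12/V_13 ≈ 0.2095.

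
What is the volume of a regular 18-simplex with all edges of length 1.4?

For a regular n-simplex with edge a, V = (a^n / n!)·√((n+1)/2^n). With a=1.4, n=18: V ≈ 5.67637e-16.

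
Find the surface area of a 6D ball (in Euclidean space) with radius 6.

The surface area of an n-ball is 2π^(n/2) r^(n-1) / Γ(n/2). For n=6, r=6: 7776·π^3 ≈ 241105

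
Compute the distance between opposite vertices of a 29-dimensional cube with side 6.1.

d = √(6.1² + 6.1² + ... + 6.1²) [29 terms] = √(29·6.1²) = 6.1√29 ≈ 32.8495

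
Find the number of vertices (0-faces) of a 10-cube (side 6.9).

f_0(10-cube) = (10 choose 0) · 2^10 = 1024.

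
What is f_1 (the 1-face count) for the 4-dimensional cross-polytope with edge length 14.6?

Each 1-face is the convex hull of 2 vertices, one chosen as ±e_i from each of 2 distinct axes: 2^2·C(4,2) = 24.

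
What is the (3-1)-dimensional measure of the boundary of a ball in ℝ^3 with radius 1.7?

The surface area of an n-ball is 2π^(n/2) r^(n-1) / Γ(n/2). For n=3, r=1.7: 4πr² = 4π·(1.7)² ≈ 36.3168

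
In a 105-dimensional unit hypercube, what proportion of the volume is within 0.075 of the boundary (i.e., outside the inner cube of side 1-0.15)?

Shell fraction = 1 - (1-0.15)^105 ≈ 0.9999999612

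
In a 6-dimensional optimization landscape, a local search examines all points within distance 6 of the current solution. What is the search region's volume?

V_6(6) = π^(6/2) · (6)^6 / Γ(6/2 + 1) = 7776·π^3 ≈ 241105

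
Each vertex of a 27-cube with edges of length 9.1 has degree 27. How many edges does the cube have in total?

The 27-cube has n·2^(n-1) = 27·2^26 = 27·67108864 = 1811939328 edges.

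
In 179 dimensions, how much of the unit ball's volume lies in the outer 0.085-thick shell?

V(inner)/V(outer) = ((1-0.085)/1)^179 ≈ 1.243e-07, so the shell fraction is 0.9999998757.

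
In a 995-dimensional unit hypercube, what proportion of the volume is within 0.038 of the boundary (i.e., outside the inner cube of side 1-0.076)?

The inner cube has side 1-2·0.038 = 0.924 and volume (0.924)^995 ≈ 6.976e-35, so the shell holds 1 - 6.976e-35 of the volume.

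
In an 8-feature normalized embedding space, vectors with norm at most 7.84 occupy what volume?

V_8(7.84) = π^(8/2) · (7.84)^8 / Γ(8/2 + 1) ≈ 5.79318e+07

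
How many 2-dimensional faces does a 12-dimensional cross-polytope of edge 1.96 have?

f_2(12-orthoplex) = 2^3 · (12 choose 3) = 1760.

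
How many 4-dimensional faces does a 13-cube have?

Choose 4 of 13 axes to span the face (C(13,4) = 715 ways), then fix each of the remaining 9 coordinates at one of its two extreme values (2^9 = 512 ways): 715·512 = 366080.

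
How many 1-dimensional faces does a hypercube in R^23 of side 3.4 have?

An n-cube has C(n,k)·2^(n-k) k-faces. Here C(23,1)·2^22 = 23·4194304 = 96468992.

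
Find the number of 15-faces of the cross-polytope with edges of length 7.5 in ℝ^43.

f_15(43-orthoplex) = 2^16 · (43 choose 16) = 17378977331150848.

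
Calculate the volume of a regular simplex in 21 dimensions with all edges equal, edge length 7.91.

For a regular n-simplex with edge a, V = (a^n / n!)·√((n+1)/2^n). With a=7.91, n=21: V ≈ 0.000461061.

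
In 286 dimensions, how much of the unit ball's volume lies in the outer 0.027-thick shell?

V(inner)/V(outer) = ((1-0.027)/1)^286 ≈ 0.0003984, so the shell fraction is 0.999602.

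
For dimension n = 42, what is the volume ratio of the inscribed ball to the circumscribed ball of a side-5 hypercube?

The radii are 5/2 and 5√42/2, so the volume ratio is (1/√42)^42 = 42^{-42/2} ≈ 8.1614e-35.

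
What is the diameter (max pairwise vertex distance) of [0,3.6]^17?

d = √(3.6² + 3.6² + ... + 3.6²) [17 terms] = √(17·3.6²) = 3.6√17 ≈ 14.8432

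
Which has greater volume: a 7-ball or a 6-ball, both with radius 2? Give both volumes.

V_7(2) ≈ 604.77. V_6(2) ≈ 330.734. The 7-ball is larger.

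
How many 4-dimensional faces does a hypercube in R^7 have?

An n-cube has C(n,k)·2^(n-k) k-faces. Here C(7,4)·2^3 = 35·8 = 280.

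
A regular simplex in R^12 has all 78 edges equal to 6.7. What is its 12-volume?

For a regular n-simplex with edge a, V = (a^n / n!)·√((n+1)/2^n). With a=6.7, n=12: V ≈ 0.962393.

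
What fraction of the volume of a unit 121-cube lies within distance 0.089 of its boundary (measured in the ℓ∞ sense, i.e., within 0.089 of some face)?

The inner cube has side 1-2·0.089 = 0.822 and volume (0.822)^121 ≈ 5.006e-11, so the shell holds 1 - 5.006e-11 of the volume.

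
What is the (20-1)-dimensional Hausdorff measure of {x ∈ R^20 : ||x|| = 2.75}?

|∂B_20(2.75)| ≈ 1.14838e+08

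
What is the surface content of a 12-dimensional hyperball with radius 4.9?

S_12(4.9) = 2·π^(12/2)·(4.9)^11 / Γ(12/2) ≈ 6.26477e+08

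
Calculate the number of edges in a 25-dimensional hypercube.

Each of the 2^25 = 33554432 vertices has degree 25; total edges = 25·2^25/2 = 419430400.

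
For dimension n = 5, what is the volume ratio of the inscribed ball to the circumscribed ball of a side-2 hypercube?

Volume scales as r^n, and r_in/r_out = 1/√5, giving (1/√5)^5 ≈ 0.0178885.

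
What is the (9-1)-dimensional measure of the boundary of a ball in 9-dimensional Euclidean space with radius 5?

The surface area of an n-ball is 2π^(n/2) r^(n-1) / Γ(n/2). For n=9, r=5: 2500000·π^4/21 ≈ 1.15963e+07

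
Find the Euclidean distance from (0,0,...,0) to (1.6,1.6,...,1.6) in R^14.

d = √(1.6² + 1.6² + ... + 1.6²) [14 terms] = √(14·1.6²) = 1.6√14 ≈ 5.98665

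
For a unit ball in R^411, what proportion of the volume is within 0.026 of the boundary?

V(inner)/V(outer) = ((1-0.026)/1)^411 ≈ 1.985e-05, so the shell fraction is 0.99998.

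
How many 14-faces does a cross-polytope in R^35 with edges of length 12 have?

Each 14-face is the convex hull of 15 vertices, one chosen as ±e_i from each of 15 distinct axes: 2^15·C(35,15) = 106428601466880.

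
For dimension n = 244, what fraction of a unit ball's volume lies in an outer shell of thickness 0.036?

1 - (1-0.036)^244 ≈ 0.99987 ≈ 99.9870%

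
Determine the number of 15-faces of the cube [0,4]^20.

An n-cube has C(n,k)·2^(n-k) k-faces. Here C(20,15)·2^5 = 15504·32 = 496128.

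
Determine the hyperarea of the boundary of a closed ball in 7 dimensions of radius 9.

S_7(9) = 2·π^(7/2)·(9)^6 / Γ(7/2) = 2834352·π^3/5 ≈ 1.75765e+07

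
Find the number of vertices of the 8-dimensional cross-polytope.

The vertices are ±e_1, ..., ±e_8, so there are 2·8 = 16.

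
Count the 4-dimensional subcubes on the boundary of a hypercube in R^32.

Number of 4-faces = C(32,4) · 2^(32-4) = 35960 · 268435456 = 9652938997760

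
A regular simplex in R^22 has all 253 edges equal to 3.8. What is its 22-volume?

V = (3.8^22 / 22!) · √((22+1) / 2^22) ≈ 1.18579e-11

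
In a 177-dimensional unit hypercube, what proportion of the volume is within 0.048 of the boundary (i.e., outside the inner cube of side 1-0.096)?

1 - (1 - 2·0.048)^177 = 1 - 0.904^177 ≈ 0.9999999825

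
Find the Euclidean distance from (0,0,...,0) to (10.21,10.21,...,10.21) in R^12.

Diagonal = √12 · 10.21 ≈ 35.3685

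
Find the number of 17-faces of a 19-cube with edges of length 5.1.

An n-cube has C(n,k)·2^(n-k) k-faces. Here C(19,17)·2^2 = 171·4 = 684.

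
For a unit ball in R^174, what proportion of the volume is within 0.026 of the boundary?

Shell fraction = 1 - (1-0.026)^174 ≈ 0.989785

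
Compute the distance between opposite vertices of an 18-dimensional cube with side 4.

||(4,4,...,4)|| = √(18)·4 ≈ 16.9706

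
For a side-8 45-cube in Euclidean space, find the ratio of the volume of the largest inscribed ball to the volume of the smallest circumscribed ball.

V_in/V_out = n^(-n/2) = 45^(-45/2) ≈ 6.34919e-38.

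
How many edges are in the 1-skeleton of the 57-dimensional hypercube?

Each of the 2^57 = 144115188075855872 vertices has degree 57; total edges = 57·2^57/2 = 4107282860161892352.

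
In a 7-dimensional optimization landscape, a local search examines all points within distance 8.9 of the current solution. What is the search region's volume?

V_7(8.9) = π^(7/2) · (8.9)^7 / Γ(7/2 + 1) ≈ 2.08983e+07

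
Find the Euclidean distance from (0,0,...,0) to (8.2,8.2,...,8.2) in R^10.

||(8.2,8.2,...,8.2)|| = √(10)·8.2 ≈ 25.9307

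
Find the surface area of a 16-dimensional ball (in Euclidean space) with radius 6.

The surface area of an n-ball is 2π^(n/2) r^(n-1) / Γ(n/2). For n=16, r=6: 6530347008·π^8/35 ≈ 1.77038e+12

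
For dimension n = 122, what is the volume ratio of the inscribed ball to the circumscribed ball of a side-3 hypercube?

The radii are 3/2 and 3√122/2, so the volume ratio is (1/√122)^122 = 122^{-122/2} ≈ 5.39573e-128.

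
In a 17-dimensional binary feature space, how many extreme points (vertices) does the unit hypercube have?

The 17-cube has 2^17 = 131072 vertices.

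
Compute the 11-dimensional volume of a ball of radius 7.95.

The n-ball volume is π^(n/2)·r^n/Γ(n/2+1). With n=11, r=7.95: V ≈ 1.51058e+10.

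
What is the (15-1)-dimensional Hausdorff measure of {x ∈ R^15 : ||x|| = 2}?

S_15(2) = 2·π^(15/2)·(2)^14 / Γ(15/2) = 4194304·π^7/135135 ≈ 93743.5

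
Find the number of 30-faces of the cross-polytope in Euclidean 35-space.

Number of 30-faces = 2^(30+1) · C(35,30+1) = 2147483648 · 52360 = 112442243809280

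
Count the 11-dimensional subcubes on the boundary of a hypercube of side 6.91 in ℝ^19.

f_11(19-cube) = (19 choose 11) · 2^8 = 19348992.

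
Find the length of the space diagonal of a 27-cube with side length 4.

||(4,4,...,4)|| = √(27)·4 ≈ 20.7846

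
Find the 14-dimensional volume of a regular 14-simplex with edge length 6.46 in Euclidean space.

V = (6.46^14 / 14!) · √((14+1) / 2^14) ≈ 0.0765037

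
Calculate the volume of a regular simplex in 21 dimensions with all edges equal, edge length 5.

For a regular n-simplex with edge a, V = (a^n / n!)·√((n+1)/2^n). With a=5, n=21: V ≈ 3.02289e-08.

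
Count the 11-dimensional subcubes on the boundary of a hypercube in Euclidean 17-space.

Number of 11-faces = C(17,11) · 2^(17-11) = 12376 · 64 = 792064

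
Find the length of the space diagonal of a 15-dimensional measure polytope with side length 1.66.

The space diagonal of an n-cube of side s is s√n. Here 1.66·√15 ≈ 6.42915.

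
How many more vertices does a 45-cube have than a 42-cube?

The 45-cube has 2^45 = 35184372088832 vertices. The 42-cube has 2^42 = 4398046511104 vertices. Difference: 35184372088832 - 4398046511104 = 30786325577728.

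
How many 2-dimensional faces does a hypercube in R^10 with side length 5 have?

An n-cube has C(n,k)·2^(n-k) k-faces. Here C(10,2)·2^8 = 45·256 = 11520.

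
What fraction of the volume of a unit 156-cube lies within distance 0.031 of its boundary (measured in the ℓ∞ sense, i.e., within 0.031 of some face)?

1 - (1 - 2·0.031)^156 = 1 - 0.938^156 ≈ 0.999954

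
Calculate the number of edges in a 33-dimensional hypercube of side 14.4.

The 33-cube has n·2^(n-1) = 33·2^32 = 33·4294967296 = 141733920768 edges.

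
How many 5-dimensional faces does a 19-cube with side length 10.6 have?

f_5(19-cube) = (19 choose 5) · 2^14 = 190513152.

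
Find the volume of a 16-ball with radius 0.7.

V_16(0.7) = π^(16/2) · (0.7)^16 / Γ(16/2 + 1) ≈ 0.000782073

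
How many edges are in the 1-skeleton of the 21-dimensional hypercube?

Number of 1-faces = C(21,1)·2^(21-1) = 21·1048576 = 22020096.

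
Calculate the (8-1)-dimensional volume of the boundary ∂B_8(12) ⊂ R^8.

S_8(12) = 2·π^(8/2)·(12)^7 / Γ(8/2) = 11943936·π^4 ≈ 1.16345e+09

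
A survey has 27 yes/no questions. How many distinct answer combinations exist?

Each vertex is a binary string of length 27, so there are 2^27 = 134217728.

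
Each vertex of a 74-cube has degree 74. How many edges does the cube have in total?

The 74-cube has n·2^(n-1) = 74·2^73 = 74·9444732965739290427392 = 698910239464707491627008 edges.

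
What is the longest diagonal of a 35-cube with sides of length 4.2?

Diagonal = √35 · 4.2 ≈ 24.8475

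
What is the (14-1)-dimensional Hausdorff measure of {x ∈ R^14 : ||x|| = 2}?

S_14(2) = 2·π^(14/2)·(2)^13 / Γ(14/2) = 1024·π^7/45 ≈ 68728.5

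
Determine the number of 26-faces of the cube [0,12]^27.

Choose 26 of 27 axes to span the face (C(27,26) = 27 ways), then fix each of the remaining 1 coordinate at one of its two extreme values (2^1 = 2 ways): 27·2 = 54.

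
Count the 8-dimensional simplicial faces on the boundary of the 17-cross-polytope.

f_8(17-orthoplex) = 2^9 · (17 choose 9) = 12446720.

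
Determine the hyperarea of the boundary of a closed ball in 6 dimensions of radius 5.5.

S_6(5.5) = 2·π^(6/2)·(5.5)^5 / Γ(6/2) = 161051·π^3/32 ≈ 156050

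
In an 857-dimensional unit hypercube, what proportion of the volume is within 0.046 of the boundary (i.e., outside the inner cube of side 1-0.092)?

Shell fraction = 1 - (1-0.092)^857 ≈ 1 - 1.201e-36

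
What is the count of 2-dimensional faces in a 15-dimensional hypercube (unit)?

Choose 2 of 15 axes to span the face (C(15,2) = 105 ways), then fix each of the remaining 13 coordinates at one of its two extreme values (2^13 = 8192 ways): 105·8192 = 860160.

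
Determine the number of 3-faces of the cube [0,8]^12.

An n-cube has C(n,k)·2^(n-k) k-faces. Here C(12,3)·2^9 = 220·512 = 112640.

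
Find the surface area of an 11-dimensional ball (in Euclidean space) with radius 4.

S = n·V_n(r)/r = 11·V_11(4)/4 (volume-to-surface relation), giving 67108864·π^5/945 ≈ 2.17319e+07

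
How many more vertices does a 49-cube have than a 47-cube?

The 49-cube has 2^49 = 562949953421312 vertices. The 47-cube has 2^47 = 140737488355328 vertices. Difference: 562949953421312 - 140737488355328 = 422212465065984.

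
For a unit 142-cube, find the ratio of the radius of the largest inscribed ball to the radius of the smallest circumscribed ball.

r_in / r_out = (1/2) / (1√142/2) = 1/√142 ≈ 0.0839181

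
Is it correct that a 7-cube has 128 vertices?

True. The 7-cube has 2^7 = 128 vertices.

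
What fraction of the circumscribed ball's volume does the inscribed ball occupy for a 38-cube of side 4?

V_in/V_out = n^(-n/2) = 38^(-38/2) ≈ 9.64077e-31.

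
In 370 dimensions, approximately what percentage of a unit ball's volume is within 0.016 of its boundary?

1 - (1-0.016)^370 ≈ 0.99744 ≈ 99.74%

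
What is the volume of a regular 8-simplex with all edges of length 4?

V_8 = √(9) · 4^8 / (8! · 2^(8/2)) ≈ 0.304762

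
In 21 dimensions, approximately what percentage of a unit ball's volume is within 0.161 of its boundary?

1 - (1-0.161)^21 ≈ 0.974939 ≈ 97.49%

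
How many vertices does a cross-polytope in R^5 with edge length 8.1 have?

Number of 0-faces = 2^(0+1) · C(5,0+1) = 2 · 5 = 10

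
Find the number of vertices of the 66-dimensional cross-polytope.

The vertices are ±e_1, ..., ±e_66, so there are 2·66 = 132.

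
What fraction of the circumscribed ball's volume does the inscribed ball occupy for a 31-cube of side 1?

V_in / V_out = (r_in/r_out)^31 = (1/√31)^31 = 31^(-31/2) ≈ 7.65409e-24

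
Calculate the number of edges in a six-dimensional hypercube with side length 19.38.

The 6-cube has n·2^(n-1) = 6·2^5 = 6·32 = 192 edges.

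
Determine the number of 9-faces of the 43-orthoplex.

Number of 9-faces = 2^(9+1) · C(43,9+1) = 1024 · 1917334783 = 1963350817792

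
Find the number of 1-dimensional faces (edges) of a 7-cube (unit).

An n-cube has n·2^(n-1) edges. With n = 7: 7·64 = 448.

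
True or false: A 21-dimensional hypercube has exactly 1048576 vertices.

False. The 21-cube has 2^21 = 2097152 vertices.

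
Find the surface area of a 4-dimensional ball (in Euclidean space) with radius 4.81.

S_4(4.81) = 2·π^(4/2)·(4.81)^3 / Γ(4/2) ≈ 2196.67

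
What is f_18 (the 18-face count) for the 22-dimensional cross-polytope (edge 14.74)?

Number of 18-faces = 2^(18+1) · C(22,18+1) = 524288 · 1540 = 807403520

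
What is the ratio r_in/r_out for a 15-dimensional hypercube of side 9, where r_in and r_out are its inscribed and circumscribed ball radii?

r_in = 9/2 (half the side); r_out = 9√15/2 (half the diagonal). Ratio = 1/√15 ≈ 0.258199.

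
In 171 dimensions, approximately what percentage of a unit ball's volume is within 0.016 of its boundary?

1 - (1-0.016)^171 ≈ 0.936589 ≈ 93.66%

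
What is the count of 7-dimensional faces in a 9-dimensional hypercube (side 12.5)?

Choose 7 of 9 axes to span the face (C(9,7) = 36 ways), then fix each of the remaining 2 coordinates at one of its two extreme values (2^2 = 4 ways): 36·4 = 144.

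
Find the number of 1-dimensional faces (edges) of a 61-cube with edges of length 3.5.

Number of 1-faces = C(61,1)·2^(61-1) = 61·1152921504606846976 = 70328211781017665536.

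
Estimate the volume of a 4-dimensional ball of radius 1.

The n-ball volume is π^(n/2)·r^n/Γ(n/2+1). With n=4, r=1: V = π^2/2 ≈ 4.9348.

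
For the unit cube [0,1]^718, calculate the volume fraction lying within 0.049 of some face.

1 - (1 - 2·0.049)^718 = 1 - 0.902^718 ≈ 1 - 6.891e-33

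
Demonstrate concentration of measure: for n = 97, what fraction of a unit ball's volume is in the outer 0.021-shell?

1 - (1-0.021)^97 ≈ 0.872379 ≈ 87.24%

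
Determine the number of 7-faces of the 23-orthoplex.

Number of 7-faces = 2^(7+1) · C(23,7+1) = 256 · 490314 = 125520384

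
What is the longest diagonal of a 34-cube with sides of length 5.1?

Diagonal = √34 · 5.1 ≈ 29.7379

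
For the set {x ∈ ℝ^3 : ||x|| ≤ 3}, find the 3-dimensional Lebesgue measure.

V = 36·π ≈ 113.097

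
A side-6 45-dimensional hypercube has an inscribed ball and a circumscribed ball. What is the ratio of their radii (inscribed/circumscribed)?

For an n-cube of any side s, the inradius is s/2 and the circumradius is s√n/2, so the ratio is 1/√45 ≈ 0.149071.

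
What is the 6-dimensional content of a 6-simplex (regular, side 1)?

V_6 = √(7) · 1^6 / (6! · 2^(6/2)) ≈ 0.000459332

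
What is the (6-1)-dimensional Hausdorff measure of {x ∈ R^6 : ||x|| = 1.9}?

S_6(1.9) = 2·π^(6/2)·(1.9)^5 / Γ(6/2) ≈ 767.746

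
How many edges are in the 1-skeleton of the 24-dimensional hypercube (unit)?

Number of 1-faces = C(24,1)·2^(24-1) = 24·8388608 = 201326592.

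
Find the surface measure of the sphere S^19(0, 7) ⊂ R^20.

S = n·V_n(r)/r = 20·V_20(7)/7 (volume-to-surface relation), giving 1628413597910449·π^10/25920 ≈ 5.8834e+15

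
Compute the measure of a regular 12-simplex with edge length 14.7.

Volume = 14.7^12 · √(13/2^12) / 12! ≈ 11974.6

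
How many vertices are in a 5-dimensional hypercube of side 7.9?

Number of 0-faces = C(5,0) · 2^(5-0) = 1 · 32 = 32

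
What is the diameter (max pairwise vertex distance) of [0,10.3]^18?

Diagonal = √18 · 10.3 ≈ 43.6992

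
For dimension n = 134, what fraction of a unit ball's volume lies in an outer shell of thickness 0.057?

1 - (1-0.057)^134 ≈ 0.999616 ≈ 99.9616%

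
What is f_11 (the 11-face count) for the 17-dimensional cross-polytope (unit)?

Each 11-face is the convex hull of 12 vertices, one chosen as ±e_i from each of 12 distinct axes: 2^12·C(17,12) = 25346048.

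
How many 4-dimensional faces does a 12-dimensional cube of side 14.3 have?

Choose 4 of 12 axes to span the face (C(12,4) = 495 ways), then fix each of the remaining 8 coordinates at one of its two extreme values (2^8 = 256 ways): 495·256 = 126720.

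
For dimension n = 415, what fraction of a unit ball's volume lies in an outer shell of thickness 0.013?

1 - (1-0.013)^415 ≈ 0.995619 ≈ 99.56%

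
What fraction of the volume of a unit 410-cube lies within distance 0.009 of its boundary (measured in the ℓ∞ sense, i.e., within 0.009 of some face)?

1 - (1 - 2·0.009)^410 = 1 - 0.982^410 ≈ 0.999417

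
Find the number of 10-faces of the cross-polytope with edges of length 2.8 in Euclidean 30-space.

An n-cross-polytope has 2^(k+1)·C(n,k+1) k-faces. Here 2^11·C(30,11) = 2048·54627300 = 111876710400.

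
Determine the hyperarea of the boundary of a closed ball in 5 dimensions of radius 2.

|∂B_5(2)| = 128·π^2/3 ≈ 421.103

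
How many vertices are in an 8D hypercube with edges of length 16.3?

Choose 0 of 8 axes to span the face (C(8,0) = 1 way), then fix each of the remaining 8 coordinates at one of its two extreme values (2^8 = 256 ways): 1·256 = 256.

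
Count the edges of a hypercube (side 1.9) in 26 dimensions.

Each of the 2^26 = 67108864 vertices has degree 26; total edges = 26·2^26/2 = 872415232.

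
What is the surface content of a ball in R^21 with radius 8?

|∂B_21(8)| = 2361183241434822606848·π^10/654729075 ≈ 3.37728e+17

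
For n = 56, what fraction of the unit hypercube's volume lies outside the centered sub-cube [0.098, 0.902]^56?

1 - (1 - 2·0.098)^56 = 1 - 0.804^56 ≈ 0.999995053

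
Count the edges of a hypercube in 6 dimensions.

An n-cube has n·2^(n-1) edges. With n = 6: 6·32 = 192.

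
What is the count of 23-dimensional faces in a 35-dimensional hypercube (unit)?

An n-cube has C(n,k)·2^(n-k) k-faces. Here C(35,23)·2^12 = 834451800·4096 = 3417914572800.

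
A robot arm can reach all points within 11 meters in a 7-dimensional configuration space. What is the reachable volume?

V_7(11) = π^(7/2) · (11)^7 / Γ(7/2 + 1) = 311794736·π^3/105 ≈ 9.20723e+07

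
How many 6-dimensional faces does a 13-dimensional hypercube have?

Choose 6 of 13 axes to span the face (C(13,6) = 1716 ways), then fix each of the remaining 7 coordinates at one of its two extreme values (2^7 = 128 ways): 1716·128 = 219648.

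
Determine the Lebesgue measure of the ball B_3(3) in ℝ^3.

V_3(3) = π^(3/2) · (3)^3 / Γ(3/2 + 1) = 36·π ≈ 113.097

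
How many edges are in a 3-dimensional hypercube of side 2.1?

Choose 1 of 3 axes to span the face (C(3,1) = 3 ways), then fix each of the remaining 2 coordinates at one of its two extreme values (2^2 = 4 ways): 3·4 = 12.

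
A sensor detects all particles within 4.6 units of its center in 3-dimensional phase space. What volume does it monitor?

V_3(4.6) = π^(3/2) · (4.6)^3 / Γ(3/2 + 1) ≈ 407.72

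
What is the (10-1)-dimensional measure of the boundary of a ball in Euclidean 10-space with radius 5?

S = n·V_n(r)/r = 10·V_10(5)/5 (volume-to-surface relation), giving 1953125·π^5/12 ≈ 4.98079e+07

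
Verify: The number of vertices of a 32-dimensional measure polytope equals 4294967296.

True. The 32-cube has 2^32 = 4294967296 vertices.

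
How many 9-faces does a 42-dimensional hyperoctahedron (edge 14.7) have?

Each 9-face is the convex hull of 10 vertices, one chosen as ±e_i from each of 10 distinct axes: 2^10·C(42,10) = 1506757604352.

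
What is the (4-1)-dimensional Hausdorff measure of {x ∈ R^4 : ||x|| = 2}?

|∂B_4(2)| = 16·π^2 ≈ 157.914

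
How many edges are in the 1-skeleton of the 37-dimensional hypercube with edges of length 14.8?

Number of 1-faces = C(37,1)·2^(37-1) = 37·68719476736 = 2542620639232.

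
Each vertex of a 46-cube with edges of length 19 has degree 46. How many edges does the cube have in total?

Each of the 2^46 = 70368744177664 vertices has degree 46; total edges = 46·2^46/2 = 1618481116086272.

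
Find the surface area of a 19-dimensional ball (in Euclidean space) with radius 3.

|∂B_19(3)| = 4897760256·π^9/425425 ≈ 3.43181e+08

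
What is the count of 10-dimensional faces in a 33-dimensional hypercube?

Choose 10 of 33 axes to span the face (C(33,10) = 92561040 ways), then fix each of the remaining 23 coordinates at one of its two extreme values (2^23 = 8388608 ways): 92561040·8388608 = 776458280632320.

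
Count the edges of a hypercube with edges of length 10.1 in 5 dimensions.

The 5-cube has n·2^(n-1) = 5·2^4 = 5·16 = 80 edges.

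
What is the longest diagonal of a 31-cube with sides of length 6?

||(6,6,...,6)|| = √(31)·6 ≈ 33.4066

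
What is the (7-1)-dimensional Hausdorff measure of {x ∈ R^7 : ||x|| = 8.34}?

S_7(8.34) = 2·π^(7/2)·(8.34)^6 / Γ(7/2) ≈ 1.11295e+07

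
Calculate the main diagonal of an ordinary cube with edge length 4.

||(4,4,...,4)|| = √(3)·4 ≈ 6.9282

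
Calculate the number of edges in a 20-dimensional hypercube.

The 20-cube has n·2^(n-1) = 20·2^19 = 20·524288 = 10485760 edges.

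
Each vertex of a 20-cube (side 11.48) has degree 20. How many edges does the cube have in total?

The 20-cube has n·2^(n-1) = 20·2^19 = 20·524288 = 10485760 edges.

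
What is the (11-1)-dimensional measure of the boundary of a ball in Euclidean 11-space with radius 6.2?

|∂B_11(6.2)| ≈ 1.73946e+09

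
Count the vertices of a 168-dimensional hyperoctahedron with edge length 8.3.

Number of vertices = 2n = 336.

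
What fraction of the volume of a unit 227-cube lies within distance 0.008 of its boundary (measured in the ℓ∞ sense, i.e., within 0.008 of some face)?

The inner cube has side 1-2·0.008 = 0.984 and volume (0.984)^227 ≈ 0.0257, so the shell holds 0.974303 of the volume.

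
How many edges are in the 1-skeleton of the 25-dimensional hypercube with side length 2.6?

Number of 1-faces = C(25,1)·2^(25-1) = 25·16777216 = 419430400.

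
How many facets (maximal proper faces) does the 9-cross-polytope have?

Number of 8-faces = 2^(8+1) · C(9,8+1) = 512 · 1 = 512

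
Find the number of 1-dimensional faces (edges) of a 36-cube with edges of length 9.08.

An n-cube has n·2^(n-1) edges. With n = 36: 36·34359738368 = 1236950581248.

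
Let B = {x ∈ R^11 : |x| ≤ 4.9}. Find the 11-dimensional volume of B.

The n-ball volume is π^(n/2)·r^n/Γ(n/2+1). With n=11, r=4.9: V ≈ 7.36651e+07.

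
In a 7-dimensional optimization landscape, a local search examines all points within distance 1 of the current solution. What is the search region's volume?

V = 16·π^3/105 ≈ 4.72477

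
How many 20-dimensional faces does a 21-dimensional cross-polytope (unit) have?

An n-cross-polytope has 2^(k+1)·C(n,k+1) k-faces. Here 2^21·C(21,21) = 2097152·1 = 2097152.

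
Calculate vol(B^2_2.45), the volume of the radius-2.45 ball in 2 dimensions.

Volume = π^{2/2}·(2.45)^2/Γ(2) ≈ 18.8574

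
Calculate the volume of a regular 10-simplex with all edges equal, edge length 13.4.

V = (13.4^10 / 10!) · √((10+1) / 2^10) ≈ 5331.28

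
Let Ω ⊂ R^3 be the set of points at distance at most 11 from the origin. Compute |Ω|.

V = 5324·π/3 ≈ 5575.28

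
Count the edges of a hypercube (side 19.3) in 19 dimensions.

Each of the 2^19 = 524288 vertices has degree 19; total edges = 19·2^19/2 = 4980736.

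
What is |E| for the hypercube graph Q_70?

Each of the 2^70 = 1180591620717411303424 vertices has degree 70; total edges = 70·2^70/2 = 41320706725109395619840.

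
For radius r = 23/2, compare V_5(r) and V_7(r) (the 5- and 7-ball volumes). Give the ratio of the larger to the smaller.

V_5(23/2) ≈ 1.05874e+06, V_7(23/2) ≈ 1.2568e+08. The 7-ball is larger by a factor of 118.7.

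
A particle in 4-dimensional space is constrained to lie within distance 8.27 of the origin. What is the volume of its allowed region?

Volume = π^{4/2}·(8.27)^4/Γ(3) ≈ 23083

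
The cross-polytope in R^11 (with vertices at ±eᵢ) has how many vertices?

Number of vertices = 2n = 22.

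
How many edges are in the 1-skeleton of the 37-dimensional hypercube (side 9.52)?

The 37-cube has n·2^(n-1) = 37·2^36 = 37·68719476736 = 2542620639232 edges.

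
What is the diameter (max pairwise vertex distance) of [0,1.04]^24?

||(1.04,1.04,...,1.04)|| = √(24)·1.04 ≈ 5.09494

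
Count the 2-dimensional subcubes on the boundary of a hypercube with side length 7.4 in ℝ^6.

An n-cube has C(n,k)·2^(n-k) k-faces. Here C(6,2)·2^4 = 15·16 = 240.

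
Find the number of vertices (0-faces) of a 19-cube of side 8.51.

f_0(19-cube) = (19 choose 0) · 2^19 = 524288.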